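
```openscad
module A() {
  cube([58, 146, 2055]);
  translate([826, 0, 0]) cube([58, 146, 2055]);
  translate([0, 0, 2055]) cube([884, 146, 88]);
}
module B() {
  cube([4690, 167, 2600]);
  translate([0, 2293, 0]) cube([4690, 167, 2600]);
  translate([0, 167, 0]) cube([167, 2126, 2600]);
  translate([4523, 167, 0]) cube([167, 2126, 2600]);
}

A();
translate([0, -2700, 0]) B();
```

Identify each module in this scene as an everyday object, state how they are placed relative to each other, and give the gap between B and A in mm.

A is a door frame. B is a house frame. The house frame is on the floor beside the door frame on its −y side. The gap between the house frame and the door frame is 240 mm.

The house frame's nearest face is 240 mm from the door frame's −y face.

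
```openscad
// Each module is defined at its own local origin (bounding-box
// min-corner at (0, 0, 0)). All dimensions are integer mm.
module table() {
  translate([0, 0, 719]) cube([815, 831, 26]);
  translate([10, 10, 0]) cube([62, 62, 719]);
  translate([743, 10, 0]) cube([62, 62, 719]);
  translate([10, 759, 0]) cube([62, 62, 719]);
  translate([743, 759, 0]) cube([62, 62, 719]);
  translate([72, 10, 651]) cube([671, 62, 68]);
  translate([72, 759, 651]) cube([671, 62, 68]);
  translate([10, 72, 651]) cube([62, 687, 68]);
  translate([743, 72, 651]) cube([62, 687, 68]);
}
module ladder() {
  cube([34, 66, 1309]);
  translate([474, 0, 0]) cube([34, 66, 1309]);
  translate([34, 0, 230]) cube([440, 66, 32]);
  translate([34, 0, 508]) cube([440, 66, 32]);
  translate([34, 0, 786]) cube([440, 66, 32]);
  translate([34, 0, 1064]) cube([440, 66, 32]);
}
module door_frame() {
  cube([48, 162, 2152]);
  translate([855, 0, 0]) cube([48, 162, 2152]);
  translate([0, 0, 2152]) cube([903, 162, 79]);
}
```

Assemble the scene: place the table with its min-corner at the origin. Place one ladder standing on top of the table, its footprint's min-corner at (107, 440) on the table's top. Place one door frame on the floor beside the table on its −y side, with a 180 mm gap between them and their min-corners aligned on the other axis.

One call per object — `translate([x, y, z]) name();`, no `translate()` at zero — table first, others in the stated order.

table();
translate([107, 440, 745]) ladder();
translate([0, -342, 0]) door_frame();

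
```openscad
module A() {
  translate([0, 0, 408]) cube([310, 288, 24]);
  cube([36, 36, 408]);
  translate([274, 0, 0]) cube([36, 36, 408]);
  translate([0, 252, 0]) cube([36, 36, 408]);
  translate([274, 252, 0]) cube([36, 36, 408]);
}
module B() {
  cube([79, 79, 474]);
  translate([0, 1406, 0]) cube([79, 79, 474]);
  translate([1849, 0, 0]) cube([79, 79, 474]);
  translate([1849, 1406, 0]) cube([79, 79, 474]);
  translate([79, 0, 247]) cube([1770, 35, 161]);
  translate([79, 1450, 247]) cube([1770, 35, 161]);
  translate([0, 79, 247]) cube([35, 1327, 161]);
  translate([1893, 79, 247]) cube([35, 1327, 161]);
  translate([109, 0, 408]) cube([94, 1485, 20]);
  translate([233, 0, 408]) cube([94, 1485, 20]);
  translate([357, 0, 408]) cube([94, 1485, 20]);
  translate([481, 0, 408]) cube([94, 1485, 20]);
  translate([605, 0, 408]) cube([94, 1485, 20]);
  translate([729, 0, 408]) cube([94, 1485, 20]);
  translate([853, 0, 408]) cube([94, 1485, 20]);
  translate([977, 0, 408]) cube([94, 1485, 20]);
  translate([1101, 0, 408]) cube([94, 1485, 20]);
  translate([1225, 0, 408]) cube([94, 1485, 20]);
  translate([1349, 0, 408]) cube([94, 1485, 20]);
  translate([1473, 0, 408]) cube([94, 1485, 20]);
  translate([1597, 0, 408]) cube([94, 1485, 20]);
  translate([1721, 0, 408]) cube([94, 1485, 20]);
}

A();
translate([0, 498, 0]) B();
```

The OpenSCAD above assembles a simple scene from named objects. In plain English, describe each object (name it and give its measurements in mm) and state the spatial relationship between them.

A is a simple wooden stool: a rectangular seat 310 mm (x) by 288 mm (y), 24 mm thick, top face at z = 432 mm, on four square legs, each 36×36 mm in cross-section. The legs rest on z = 0, each flush with a corner of the seat.

B is a bed frame 1928 mm long (x) by 1485 mm wide (y). Four 79×79 mm corner posts, 474 mm tall, at the corners of the footprint. Four rails of 35 mm thickness and 161 mm height run between adjacent posts with their undersides at z = 247 mm, their outer faces flush with the outside of the frame (the two x-running rails run between the posts' inner faces; the two y-running rails run between the posts' inner faces). 14 slats, each 94 mm wide (x) and 20 mm thick, lie across the top of the two x-running rails, running the full 1485 mm width of the frame in y; the slats are evenly spaced along x between the inner faces of the end posts with equal gaps (rounded down to the nearest mm) at the −x end and between each pair — any rounding remainder accumulates at the +x end.

The bed frame is on the floor beside the stool on its +y side.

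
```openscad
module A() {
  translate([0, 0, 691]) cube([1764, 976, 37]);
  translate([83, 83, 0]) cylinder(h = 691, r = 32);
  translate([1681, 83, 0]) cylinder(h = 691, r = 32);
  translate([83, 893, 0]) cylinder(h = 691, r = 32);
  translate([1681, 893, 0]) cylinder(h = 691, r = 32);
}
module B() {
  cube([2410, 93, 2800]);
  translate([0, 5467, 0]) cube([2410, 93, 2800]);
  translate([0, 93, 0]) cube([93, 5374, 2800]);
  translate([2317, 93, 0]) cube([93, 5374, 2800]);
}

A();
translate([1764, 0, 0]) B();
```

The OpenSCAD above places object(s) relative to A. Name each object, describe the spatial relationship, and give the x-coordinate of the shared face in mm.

The table's +x face and the house frame's −x face are both at x = 1764 mm.

A is a table. B is a house frame. The house frame is against the table's +x side, with their −y faces flush. The x-coordinate of the shared face is 1764 mm.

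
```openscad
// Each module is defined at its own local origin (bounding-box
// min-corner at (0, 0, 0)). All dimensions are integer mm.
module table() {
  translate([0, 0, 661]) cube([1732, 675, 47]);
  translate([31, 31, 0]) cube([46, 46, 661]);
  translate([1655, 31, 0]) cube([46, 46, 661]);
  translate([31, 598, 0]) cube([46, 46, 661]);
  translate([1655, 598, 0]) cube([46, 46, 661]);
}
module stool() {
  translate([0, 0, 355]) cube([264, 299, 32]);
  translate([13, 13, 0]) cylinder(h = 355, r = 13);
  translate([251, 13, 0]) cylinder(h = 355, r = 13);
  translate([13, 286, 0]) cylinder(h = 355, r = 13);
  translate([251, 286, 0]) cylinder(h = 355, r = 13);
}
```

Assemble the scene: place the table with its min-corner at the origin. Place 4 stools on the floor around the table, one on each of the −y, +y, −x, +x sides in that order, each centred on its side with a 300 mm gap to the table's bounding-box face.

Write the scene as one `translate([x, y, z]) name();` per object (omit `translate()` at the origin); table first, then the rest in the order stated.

table();
translate([734, -599, 0]) stool();
translate([734, 975, 0]) stool();
translate([-564, 188, 0]) stool();
translate([2032, 188, 0]) stool();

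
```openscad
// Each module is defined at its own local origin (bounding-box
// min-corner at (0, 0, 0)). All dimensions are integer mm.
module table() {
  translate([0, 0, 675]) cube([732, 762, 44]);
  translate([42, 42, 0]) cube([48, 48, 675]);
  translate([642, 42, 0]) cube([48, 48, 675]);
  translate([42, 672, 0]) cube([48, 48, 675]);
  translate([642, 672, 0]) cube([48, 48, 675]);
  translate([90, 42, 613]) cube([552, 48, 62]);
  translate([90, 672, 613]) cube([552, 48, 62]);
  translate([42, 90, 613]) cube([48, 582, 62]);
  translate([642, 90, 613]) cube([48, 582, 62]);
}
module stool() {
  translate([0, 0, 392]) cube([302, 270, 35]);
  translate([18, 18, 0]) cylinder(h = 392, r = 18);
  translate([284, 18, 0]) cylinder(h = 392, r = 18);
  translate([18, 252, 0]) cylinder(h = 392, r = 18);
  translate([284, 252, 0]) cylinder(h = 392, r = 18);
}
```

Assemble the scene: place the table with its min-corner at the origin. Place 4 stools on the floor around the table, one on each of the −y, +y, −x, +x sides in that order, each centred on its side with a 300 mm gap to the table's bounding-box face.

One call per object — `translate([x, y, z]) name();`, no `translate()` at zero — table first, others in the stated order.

table();
translate([215, -570, 0]) stool();
translate([215, 1062, 0]) stool();
translate([-602, 246, 0]) stool();
translate([1032, 246, 0]) stool();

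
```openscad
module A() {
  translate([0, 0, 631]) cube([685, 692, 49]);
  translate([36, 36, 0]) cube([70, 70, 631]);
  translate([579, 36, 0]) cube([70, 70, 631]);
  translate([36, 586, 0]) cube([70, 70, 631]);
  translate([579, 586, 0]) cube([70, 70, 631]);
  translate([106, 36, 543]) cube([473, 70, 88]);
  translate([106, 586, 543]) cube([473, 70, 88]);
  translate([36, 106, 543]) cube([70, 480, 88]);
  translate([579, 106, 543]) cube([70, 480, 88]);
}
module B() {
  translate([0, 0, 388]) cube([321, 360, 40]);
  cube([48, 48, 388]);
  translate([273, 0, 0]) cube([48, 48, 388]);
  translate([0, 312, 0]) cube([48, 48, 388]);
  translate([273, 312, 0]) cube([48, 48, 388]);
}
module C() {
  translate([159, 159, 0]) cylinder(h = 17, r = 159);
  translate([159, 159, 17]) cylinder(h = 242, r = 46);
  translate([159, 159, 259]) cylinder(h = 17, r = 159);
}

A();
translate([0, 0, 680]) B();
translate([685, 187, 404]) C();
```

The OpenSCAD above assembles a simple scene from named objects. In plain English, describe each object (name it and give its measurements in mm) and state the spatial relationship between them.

A is a table: top 685 mm (x) × 692 mm (y), 49 mm thick, upper face at z = 680 mm, on four 70×70 mm square legs, each inset 36 mm from the nearest pair of top edges, running from z = 0 to the bottom of the top. Four apron rails, 70 mm thick and 88 mm tall, run between adjacent legs with their top edges flush with the underside of the top and their outer faces flush with the legs' outer faces.

B is a four-legged stool. The seat is 321×360 mm, 40 mm thick, top at z = 428 mm. It stands on four square legs, each 48×48 mm in cross-section, from z = 0 to the seat underside, each flush with a corner of the seat.

C is a spool: two coaxial disc flanges of radius 159 mm and thickness 17 mm, joined by a core cylinder of radius 46 mm and height 242 mm. The lower flange rests on z = 0 and the three cylinders share a vertical axis.

The stool is on top of the table. The spool is beside the table with their tops flush at z = 680.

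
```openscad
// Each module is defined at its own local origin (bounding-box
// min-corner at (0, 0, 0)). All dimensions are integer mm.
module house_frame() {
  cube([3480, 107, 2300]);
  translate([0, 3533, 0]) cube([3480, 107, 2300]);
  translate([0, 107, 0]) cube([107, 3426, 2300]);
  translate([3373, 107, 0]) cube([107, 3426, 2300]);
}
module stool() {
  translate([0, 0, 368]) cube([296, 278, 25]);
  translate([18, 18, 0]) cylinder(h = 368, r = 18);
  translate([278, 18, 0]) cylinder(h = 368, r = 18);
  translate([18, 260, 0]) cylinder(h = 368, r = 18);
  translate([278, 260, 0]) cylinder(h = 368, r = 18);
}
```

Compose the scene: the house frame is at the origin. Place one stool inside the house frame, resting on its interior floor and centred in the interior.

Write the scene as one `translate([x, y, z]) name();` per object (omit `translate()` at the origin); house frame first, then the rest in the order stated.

house_frame();
translate([1592, 1681, 0]) stool();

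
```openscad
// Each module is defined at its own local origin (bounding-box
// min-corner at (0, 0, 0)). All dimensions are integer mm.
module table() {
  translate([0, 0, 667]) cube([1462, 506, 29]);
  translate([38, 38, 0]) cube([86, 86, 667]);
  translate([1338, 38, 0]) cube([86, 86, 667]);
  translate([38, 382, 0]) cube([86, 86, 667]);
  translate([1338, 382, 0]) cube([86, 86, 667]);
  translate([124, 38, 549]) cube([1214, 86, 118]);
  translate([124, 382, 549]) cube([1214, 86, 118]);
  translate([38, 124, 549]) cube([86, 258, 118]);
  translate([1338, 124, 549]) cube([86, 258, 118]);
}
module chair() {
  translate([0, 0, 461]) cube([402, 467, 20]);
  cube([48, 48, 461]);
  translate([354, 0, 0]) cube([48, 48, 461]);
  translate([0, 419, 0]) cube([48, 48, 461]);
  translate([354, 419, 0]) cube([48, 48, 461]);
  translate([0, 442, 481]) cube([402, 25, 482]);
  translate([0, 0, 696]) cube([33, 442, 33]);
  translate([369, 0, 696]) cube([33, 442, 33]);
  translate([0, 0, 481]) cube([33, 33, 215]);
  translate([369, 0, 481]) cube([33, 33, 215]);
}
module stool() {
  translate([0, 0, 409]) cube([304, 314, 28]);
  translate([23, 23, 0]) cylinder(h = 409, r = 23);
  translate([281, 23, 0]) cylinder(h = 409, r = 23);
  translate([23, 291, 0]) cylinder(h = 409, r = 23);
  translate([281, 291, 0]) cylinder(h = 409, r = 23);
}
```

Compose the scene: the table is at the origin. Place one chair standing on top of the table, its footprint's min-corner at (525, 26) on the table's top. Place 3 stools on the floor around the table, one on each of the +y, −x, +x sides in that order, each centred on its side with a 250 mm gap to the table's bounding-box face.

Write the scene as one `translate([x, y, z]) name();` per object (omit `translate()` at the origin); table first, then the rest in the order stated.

table();
translate([525, 26, 696]) chair();
translate([579, 756, 0]) stool();
translate([-554, 96, 0]) stool();
translate([1712, 96, 0]) stool();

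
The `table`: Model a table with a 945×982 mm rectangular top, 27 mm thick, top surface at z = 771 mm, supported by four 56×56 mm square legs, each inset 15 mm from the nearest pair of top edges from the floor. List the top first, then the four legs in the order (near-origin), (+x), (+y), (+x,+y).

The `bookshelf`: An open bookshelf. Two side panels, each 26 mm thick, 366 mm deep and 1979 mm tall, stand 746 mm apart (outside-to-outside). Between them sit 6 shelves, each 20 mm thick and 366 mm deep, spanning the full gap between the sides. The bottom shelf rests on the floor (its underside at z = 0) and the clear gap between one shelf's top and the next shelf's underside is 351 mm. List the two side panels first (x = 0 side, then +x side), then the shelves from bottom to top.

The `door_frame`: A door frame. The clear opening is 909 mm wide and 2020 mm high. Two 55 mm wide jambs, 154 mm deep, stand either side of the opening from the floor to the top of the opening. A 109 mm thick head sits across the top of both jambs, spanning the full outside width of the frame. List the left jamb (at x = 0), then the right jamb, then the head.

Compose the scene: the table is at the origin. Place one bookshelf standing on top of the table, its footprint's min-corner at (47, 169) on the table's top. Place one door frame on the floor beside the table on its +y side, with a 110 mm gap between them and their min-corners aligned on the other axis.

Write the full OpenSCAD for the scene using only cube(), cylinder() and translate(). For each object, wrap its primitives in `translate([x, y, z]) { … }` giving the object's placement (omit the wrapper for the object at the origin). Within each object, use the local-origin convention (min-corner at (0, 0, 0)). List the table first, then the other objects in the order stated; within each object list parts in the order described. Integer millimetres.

translate([0, 0, 744]) cube([945, 982, 27]);
translate([15, 15, 0]) cube([56, 56, 744]);
translate([874, 15, 0]) cube([56, 56, 744]);
translate([15, 911, 0]) cube([56, 56, 744]);
translate([874, 911, 0]) cube([56, 56, 744]);
translate([47, 169, 771]) {
  cube([26, 366, 1979]);
  translate([720, 0, 0]) cube([26, 366, 1979]);
  translate([26, 0, 0]) cube([694, 366, 20]);
  translate([26, 0, 371]) cube([694, 366, 20]);
  translate([26, 0, 742]) cube([694, 366, 20]);
  translate([26, 0, 1113]) cube([694, 366, 20]);
  translate([26, 0, 1484]) cube([694, 366, 20]);
  translate([26, 0, 1855]) cube([694, 366, 20]);
}
translate([0, 1092, 0]) {
  cube([55, 154, 2020]);
  translate([964, 0, 0]) cube([55, 154, 2020]);
  translate([0, 0, 2020]) cube([1019, 154, 109]);
}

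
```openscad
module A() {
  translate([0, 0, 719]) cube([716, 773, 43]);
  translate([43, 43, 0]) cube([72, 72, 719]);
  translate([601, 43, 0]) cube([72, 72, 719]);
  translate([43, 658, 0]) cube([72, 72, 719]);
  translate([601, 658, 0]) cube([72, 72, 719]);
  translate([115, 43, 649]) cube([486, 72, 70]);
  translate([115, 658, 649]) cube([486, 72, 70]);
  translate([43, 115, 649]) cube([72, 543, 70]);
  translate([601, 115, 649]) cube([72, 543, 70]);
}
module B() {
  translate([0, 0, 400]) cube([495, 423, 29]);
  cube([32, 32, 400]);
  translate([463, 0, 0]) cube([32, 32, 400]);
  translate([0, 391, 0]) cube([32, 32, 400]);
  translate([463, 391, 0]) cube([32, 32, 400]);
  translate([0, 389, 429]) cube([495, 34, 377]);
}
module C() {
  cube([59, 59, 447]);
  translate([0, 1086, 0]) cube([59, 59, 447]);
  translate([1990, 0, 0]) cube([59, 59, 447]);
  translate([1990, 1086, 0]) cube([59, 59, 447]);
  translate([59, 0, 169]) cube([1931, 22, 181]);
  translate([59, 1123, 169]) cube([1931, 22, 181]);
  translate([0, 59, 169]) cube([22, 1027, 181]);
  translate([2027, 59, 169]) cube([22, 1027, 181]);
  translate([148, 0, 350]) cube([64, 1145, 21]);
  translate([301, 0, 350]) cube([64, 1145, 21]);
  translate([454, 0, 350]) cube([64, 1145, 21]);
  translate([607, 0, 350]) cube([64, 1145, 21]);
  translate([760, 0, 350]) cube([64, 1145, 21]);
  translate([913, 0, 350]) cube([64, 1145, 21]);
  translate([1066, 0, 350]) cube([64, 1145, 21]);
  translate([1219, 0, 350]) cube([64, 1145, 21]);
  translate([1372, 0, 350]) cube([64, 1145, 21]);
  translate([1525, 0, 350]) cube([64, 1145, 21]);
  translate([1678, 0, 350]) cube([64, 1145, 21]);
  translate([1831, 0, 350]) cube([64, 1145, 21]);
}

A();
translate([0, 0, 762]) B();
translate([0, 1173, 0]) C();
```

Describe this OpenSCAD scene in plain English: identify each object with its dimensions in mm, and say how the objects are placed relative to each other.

A is a rectangular dining table. The top is 716×773×43 mm with its upper surface at z = 762 mm. It stands on four 72×72 mm square legs, each inset 43 mm from the nearest pair of top edges, running from the floor to the underside of the top. Four apron rails, 72 mm thick and 70 mm tall, run between adjacent legs with their top edges flush with the underside of the top and their outer faces flush with the legs' outer faces.

B is a chair. The seat is a 495×423×29 mm slab with its top at z = 429 mm, on four 32×32 mm corner legs (flush with the seat edges, standing on z = 0). A flat backrest 34 mm thick, 377 mm tall, spans the full seat width and rises from the seat top along its +y edge, rear face flush with the rear of the seat.

C is a bed frame 2049 mm long (x) by 1145 mm wide (y). Four 59×59 mm corner posts, 447 mm tall, at the corners of the footprint. Four rails of 22 mm thickness and 181 mm height run between adjacent posts with their undersides at z = 169 mm, their outer faces flush with the outside of the frame (the two x-running rails run between the posts' inner faces; the two y-running rails run between the posts' inner faces). 12 slats, each 64 mm wide (x) and 21 mm thick, lie across the top of the two x-running rails, running the full 1145 mm width of the frame in y; the slats are evenly spaced along x between the inner faces of the end posts with equal gaps (rounded down to the nearest mm) at the −x end and between each pair — any rounding remainder accumulates at the +x end.

The chair is on top of the table. The bed frame is on the floor beside the table on its +y side.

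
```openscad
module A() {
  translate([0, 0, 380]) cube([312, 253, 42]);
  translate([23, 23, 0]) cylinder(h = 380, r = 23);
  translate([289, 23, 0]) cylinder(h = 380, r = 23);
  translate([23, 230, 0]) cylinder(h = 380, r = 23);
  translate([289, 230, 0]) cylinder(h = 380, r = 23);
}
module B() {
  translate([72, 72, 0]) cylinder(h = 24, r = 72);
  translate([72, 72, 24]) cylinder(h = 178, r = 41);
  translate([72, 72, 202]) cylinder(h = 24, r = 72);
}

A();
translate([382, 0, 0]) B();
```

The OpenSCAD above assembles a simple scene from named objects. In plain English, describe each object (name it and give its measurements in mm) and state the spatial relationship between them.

A is a simple wooden stool: a rectangular seat 312 mm (x) by 253 mm (y), 42 mm thick, top face at z = 422 mm, on four round legs, each 46 mm in diameter. The legs rest on z = 0, each leg's axis is inset half a diameter from the nearest pair of seat edges (so the leg's bounding box is flush with the corner).

B is a spool: two coaxial disc flanges of radius 72 mm and thickness 24 mm, joined by a core cylinder of radius 41 mm and height 178 mm. The lower flange rests on z = 0 and the three cylinders share a vertical axis.

The spool is on the floor beside the stool on its +x side.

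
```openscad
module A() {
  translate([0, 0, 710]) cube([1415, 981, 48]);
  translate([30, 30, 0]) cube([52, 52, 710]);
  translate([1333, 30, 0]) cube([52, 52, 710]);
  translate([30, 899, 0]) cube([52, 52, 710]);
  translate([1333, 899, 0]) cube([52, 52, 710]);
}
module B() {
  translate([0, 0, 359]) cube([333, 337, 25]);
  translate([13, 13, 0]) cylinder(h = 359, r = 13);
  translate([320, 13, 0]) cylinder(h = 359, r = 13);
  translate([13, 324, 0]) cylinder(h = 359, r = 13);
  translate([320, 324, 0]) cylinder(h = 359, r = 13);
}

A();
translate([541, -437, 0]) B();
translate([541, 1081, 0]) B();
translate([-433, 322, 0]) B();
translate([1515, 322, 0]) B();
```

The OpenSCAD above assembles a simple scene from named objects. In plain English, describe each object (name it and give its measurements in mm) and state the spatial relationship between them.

A is a table: top 1415 mm (x) × 981 mm (y), 48 mm thick, upper face at z = 758 mm, on four 52×52 mm square legs, each inset 30 mm from the nearest pair of top edges, running from z = 0 to the bottom of the top.

B is a simple wooden stool: a rectangular seat 333 mm (x) by 337 mm (y), 25 mm thick, top face at z = 384 mm, on four round legs, each 26 mm in diameter. The legs rest on z = 0, each leg's axis is inset half a diameter from the nearest pair of seat edges (so the leg's bounding box is flush with the corner).

Four stools sit around the table at the −y, +y, −x, +x sides.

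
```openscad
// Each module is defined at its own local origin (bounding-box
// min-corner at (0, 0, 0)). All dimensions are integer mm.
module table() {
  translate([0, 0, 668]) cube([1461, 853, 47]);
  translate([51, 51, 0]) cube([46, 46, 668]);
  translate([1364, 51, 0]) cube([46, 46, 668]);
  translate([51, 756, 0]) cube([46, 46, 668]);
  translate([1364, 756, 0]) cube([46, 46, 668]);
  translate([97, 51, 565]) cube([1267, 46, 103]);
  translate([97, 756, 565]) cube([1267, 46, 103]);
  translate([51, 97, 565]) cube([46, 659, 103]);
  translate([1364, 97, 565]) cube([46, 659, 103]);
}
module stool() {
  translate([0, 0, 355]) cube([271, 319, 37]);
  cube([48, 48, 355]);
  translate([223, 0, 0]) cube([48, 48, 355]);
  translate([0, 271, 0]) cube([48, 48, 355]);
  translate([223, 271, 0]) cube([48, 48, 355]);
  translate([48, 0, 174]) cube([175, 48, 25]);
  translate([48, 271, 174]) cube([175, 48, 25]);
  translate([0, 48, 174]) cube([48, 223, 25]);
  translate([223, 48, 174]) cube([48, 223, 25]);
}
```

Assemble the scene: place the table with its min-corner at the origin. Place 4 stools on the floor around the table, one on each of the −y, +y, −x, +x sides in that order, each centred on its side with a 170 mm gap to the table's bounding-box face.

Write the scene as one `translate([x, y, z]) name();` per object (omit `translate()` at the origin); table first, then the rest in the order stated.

table();
translate([595, -489, 0]) stool();
translate([595, 1023, 0]) stool();
translate([-441, 267, 0]) stool();
translate([1631, 267, 0]) stool();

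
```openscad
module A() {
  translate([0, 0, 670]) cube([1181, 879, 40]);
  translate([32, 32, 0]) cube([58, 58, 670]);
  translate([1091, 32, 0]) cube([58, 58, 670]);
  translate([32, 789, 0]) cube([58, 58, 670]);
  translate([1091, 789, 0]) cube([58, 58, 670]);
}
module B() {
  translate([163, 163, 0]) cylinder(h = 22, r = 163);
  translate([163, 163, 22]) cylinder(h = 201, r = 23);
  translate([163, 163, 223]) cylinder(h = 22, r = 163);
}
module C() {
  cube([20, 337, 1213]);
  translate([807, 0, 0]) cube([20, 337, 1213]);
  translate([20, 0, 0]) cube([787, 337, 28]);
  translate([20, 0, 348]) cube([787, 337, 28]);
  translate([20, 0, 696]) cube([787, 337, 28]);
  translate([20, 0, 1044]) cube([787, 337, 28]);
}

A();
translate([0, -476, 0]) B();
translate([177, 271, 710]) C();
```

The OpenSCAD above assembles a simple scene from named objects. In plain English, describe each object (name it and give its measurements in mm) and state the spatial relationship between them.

A is a rectangular dining table. The top is 1181×879×40 mm with its upper surface at z = 710 mm. It stands on four 58×58 mm square legs, each inset 32 mm from the nearest pair of top edges, running from the floor to the underside of the top.

B is a spool: two coaxial disc flanges of radius 163 mm and thickness 22 mm, joined by a core cylinder of radius 23 mm and height 201 mm. The lower flange rests on z = 0 and the three cylinders share a vertical axis.

C is a bookshelf 827 mm wide overall, 337 mm deep and 1213 mm tall. The two sides are 20 mm thick vertical panels. 4 horizontal shelves of 28 mm thickness span between the inner faces of the sides; the lowest shelf sits on the floor and shelves are stacked with a clear vertical gap of 320 mm between each pair.

The spool is on the floor beside the table on its −y side. The bookshelf is on top of the table, centred.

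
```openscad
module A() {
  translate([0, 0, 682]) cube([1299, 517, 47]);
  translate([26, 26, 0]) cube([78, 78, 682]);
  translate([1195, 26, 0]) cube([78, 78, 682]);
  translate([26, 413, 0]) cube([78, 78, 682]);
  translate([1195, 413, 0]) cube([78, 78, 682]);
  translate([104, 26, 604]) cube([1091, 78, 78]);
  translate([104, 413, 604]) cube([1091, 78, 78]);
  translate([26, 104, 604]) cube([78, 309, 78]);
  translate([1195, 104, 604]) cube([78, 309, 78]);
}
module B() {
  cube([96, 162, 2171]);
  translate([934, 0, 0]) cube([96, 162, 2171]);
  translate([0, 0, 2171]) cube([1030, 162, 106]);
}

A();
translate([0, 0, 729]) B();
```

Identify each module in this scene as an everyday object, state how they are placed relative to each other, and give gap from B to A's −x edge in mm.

The door frame's min-x is at 0; the table's min-x is 0; gap = 0 mm.

A is a table. B is a door frame. The door frame is on top of the table. The gap from the door frame to the table's −x edge is 0 mm.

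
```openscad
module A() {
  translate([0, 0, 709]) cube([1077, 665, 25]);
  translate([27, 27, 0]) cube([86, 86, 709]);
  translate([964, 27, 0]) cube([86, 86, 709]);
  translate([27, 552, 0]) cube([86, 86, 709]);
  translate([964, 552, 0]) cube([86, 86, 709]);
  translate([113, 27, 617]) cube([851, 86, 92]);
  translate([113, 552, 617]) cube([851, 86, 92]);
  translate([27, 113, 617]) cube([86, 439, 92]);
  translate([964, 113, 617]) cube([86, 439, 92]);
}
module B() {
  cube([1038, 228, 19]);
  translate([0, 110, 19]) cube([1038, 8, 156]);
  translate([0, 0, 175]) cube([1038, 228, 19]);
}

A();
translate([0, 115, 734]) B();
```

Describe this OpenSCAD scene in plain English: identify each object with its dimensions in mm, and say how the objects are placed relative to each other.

A is a table with a 1077×665 mm rectangular top, 25 mm thick, top surface at z = 734 mm, supported by four 86×86 mm square legs, each inset 27 mm from the nearest pair of top edges, running from the floor. Four apron rails, 86 mm thick and 92 mm tall, run between adjacent legs with their top edges flush with the underside of the top and their outer faces flush with the legs' outer faces.

B is an I-beam lying along x, 1038 mm long. Overall section height 194 mm. Two flanges 228 mm wide (y) and 19 mm thick, one on the floor and one at the top; a web 8 mm thick runs between them, centred on the flange width.

The I-beam is on top of the table.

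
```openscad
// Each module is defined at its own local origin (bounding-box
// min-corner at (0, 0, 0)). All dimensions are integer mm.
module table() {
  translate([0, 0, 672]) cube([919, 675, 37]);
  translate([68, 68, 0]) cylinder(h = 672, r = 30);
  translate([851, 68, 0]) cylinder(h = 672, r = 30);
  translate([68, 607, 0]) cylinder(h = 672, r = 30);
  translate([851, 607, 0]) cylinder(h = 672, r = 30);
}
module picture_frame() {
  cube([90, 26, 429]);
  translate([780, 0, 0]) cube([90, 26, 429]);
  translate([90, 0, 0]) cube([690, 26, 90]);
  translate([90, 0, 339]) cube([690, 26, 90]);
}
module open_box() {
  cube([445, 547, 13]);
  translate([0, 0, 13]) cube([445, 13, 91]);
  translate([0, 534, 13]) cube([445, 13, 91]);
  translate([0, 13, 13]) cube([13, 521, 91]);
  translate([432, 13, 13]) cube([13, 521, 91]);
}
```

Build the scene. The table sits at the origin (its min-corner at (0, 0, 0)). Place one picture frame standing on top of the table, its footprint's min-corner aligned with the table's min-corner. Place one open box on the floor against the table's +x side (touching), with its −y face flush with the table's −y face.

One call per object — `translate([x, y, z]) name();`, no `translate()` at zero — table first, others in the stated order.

table();
translate([0, 0, 709]) picture_frame();
translate([919, 0, 0]) open_box();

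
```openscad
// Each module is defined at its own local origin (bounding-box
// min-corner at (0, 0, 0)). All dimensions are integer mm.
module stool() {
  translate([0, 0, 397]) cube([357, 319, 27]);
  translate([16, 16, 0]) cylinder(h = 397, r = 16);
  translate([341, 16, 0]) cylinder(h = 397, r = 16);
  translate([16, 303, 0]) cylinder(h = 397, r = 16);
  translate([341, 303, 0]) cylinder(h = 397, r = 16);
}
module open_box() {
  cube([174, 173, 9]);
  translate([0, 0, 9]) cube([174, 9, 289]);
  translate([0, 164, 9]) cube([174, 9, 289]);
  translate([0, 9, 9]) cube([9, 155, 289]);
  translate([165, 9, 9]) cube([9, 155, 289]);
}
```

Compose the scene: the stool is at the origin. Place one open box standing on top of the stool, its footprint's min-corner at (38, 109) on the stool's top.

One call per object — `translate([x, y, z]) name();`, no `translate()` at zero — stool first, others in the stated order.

stool();
translate([38, 109, 424]) open_box();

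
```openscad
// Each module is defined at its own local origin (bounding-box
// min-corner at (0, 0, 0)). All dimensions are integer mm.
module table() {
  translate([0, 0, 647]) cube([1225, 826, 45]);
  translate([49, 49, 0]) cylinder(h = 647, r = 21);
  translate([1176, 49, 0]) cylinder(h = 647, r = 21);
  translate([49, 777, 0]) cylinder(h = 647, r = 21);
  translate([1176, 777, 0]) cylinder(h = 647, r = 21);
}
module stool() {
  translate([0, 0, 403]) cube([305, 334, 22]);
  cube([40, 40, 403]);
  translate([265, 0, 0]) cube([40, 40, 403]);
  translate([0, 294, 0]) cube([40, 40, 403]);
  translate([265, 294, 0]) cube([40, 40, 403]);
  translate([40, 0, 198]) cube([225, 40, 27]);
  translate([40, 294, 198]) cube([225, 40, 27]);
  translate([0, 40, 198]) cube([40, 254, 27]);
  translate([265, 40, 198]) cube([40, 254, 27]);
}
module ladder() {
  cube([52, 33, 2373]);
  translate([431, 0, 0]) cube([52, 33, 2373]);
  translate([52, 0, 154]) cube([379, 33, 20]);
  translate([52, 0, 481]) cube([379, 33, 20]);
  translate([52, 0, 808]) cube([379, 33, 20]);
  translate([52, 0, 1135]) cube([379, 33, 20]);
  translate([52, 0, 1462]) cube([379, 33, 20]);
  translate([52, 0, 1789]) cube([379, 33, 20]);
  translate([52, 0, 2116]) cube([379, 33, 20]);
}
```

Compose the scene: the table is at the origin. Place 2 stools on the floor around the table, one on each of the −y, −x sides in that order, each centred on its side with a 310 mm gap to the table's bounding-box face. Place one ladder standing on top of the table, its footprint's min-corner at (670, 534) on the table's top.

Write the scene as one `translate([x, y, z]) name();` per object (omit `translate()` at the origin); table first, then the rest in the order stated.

table();
translate([460, -644, 0]) stool();
translate([-615, 246, 0]) stool();
translate([670, 534, 692]) ladder();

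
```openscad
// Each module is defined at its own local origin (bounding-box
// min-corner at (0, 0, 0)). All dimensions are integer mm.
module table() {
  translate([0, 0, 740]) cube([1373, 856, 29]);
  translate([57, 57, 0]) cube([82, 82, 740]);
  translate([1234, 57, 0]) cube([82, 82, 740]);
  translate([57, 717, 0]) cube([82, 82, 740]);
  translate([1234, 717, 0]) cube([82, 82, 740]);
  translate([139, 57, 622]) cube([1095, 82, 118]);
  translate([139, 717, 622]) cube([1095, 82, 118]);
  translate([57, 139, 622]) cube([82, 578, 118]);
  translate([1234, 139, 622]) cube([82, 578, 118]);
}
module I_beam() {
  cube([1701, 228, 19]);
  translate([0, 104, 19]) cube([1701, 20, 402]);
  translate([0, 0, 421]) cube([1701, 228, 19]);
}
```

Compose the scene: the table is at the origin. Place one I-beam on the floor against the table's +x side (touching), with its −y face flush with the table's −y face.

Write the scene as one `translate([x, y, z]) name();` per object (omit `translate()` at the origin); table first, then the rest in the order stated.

table();
translate([1373, 0, 0]) I_beam();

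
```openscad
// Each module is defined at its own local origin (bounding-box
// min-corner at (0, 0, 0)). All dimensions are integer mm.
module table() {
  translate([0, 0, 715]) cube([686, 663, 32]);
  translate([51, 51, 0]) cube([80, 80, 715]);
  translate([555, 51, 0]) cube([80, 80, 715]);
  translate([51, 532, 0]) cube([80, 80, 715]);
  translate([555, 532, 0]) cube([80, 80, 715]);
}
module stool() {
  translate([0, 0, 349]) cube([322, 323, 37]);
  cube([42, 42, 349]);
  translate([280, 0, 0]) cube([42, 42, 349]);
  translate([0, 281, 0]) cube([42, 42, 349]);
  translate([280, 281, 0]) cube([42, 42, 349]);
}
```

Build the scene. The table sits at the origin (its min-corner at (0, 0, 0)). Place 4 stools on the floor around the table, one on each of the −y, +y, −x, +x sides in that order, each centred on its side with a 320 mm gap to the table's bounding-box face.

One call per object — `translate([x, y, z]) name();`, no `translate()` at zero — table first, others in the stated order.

table();
translate([182, -643, 0]) stool();
translate([182, 983, 0]) stool();
translate([-642, 170, 0]) stool();
translate([1006, 170, 0]) stool();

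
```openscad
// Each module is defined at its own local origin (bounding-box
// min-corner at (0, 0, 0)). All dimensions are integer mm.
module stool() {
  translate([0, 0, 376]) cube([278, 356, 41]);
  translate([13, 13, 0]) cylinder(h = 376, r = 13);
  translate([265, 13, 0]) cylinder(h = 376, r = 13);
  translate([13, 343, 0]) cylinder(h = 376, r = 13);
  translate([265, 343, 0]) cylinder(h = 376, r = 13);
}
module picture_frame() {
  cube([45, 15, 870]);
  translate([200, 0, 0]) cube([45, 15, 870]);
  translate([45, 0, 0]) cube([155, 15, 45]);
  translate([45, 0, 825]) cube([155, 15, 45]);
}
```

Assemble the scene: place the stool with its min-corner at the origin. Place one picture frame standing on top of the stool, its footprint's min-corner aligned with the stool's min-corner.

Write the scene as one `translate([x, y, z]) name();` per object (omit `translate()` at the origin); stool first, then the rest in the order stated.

stool();
translate([0, 0, 417]) picture_frame();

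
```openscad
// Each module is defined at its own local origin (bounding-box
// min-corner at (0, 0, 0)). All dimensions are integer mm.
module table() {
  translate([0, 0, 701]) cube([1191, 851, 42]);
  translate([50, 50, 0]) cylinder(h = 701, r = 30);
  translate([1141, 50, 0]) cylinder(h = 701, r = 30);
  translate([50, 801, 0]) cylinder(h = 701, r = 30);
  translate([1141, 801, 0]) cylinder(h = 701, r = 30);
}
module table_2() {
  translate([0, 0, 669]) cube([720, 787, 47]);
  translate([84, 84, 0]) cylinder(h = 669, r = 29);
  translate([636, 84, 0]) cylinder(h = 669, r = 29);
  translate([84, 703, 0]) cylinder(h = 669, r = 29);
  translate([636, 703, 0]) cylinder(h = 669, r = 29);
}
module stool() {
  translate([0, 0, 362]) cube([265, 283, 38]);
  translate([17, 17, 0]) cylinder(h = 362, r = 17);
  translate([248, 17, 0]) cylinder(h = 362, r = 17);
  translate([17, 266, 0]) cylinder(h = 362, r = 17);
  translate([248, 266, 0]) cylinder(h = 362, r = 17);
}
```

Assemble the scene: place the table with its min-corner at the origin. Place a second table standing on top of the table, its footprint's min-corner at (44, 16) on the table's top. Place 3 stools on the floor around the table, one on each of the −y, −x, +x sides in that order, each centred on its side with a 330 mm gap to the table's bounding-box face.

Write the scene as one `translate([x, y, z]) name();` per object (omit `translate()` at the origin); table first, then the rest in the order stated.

table();
translate([44, 16, 743]) table_2();
translate([463, -613, 0]) stool();
translate([-595, 284, 0]) stool();
translate([1521, 284, 0]) stool();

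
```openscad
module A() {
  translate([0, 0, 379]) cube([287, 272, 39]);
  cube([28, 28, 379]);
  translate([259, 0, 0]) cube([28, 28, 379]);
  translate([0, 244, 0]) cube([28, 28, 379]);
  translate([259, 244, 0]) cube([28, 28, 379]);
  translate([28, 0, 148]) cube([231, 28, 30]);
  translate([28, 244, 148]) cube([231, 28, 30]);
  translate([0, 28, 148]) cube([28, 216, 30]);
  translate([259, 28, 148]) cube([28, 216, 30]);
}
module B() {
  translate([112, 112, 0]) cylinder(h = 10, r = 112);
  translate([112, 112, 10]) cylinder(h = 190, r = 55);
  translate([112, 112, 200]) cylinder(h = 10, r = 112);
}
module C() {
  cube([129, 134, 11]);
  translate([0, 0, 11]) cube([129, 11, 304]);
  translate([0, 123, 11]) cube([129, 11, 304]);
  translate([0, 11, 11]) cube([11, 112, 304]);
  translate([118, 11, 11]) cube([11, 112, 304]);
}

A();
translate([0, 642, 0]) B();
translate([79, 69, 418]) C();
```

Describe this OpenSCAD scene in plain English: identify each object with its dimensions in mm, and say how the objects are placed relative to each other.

A is a four-legged stool. The seat is 287×272 mm, 39 mm thick, top at z = 418 mm. It stands on four square legs, each 28×28 mm in cross-section, from z = 0 to the seat underside, each flush with a corner of the seat. Four stretchers, 28 mm wide and 30 mm tall, connect adjacent legs with their undersides at z = 148 mm, each running between the inner faces of the legs it joins and aligned with the legs' outer faces on the other axis.

B is a spool: two coaxial disc flanges of radius 112 mm and thickness 10 mm, joined by a core cylinder of radius 55 mm and height 190 mm. The lower flange rests on z = 0 and the three cylinders share a vertical axis.

C is an open storage box with external size 129×134×315 mm and wall thickness 11 mm (the base is also 11 mm thick). The base covers the whole footprint; the four walls stand on the base, with the y-facing walls full-width and the x-facing walls fitting between their inner faces.

The spool is on the floor beside the stool on its +y side. The open box is on top of the stool, centred.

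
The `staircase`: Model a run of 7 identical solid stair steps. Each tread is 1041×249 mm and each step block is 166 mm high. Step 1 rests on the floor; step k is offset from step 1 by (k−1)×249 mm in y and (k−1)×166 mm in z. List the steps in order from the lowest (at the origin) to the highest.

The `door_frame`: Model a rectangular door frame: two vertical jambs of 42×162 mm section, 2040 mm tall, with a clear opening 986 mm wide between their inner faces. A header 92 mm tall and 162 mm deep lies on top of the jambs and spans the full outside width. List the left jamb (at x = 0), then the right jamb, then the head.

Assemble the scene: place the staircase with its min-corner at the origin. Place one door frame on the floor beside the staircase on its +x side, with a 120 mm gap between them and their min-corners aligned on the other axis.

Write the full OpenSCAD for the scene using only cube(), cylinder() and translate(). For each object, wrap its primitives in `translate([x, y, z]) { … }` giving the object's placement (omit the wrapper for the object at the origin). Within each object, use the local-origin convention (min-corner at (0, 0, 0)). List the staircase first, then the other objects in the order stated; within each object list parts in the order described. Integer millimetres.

cube([1041, 249, 166]);
translate([0, 249, 166]) cube([1041, 249, 166]);
translate([0, 498, 332]) cube([1041, 249, 166]);
translate([0, 747, 498]) cube([1041, 249, 166]);
translate([0, 996, 664]) cube([1041, 249, 166]);
translate([0, 1245, 830]) cube([1041, 249, 166]);
translate([0, 1494, 996]) cube([1041, 249, 166]);
translate([1161, 0, 0]) {
  cube([42, 162, 2040]);
  translate([1028, 0, 0]) cube([42, 162, 2040]);
  translate([0, 0, 2040]) cube([1070, 162, 92]);
}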